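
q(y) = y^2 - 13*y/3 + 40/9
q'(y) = 2*y - 13/3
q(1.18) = 0.72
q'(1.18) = -1.97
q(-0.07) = 4.75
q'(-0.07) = -4.47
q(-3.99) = 37.65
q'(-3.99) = -12.31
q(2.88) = 0.26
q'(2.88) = 1.43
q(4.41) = 4.78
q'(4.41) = 4.49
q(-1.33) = 11.98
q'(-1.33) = -6.99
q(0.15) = 3.82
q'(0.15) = -4.03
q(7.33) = 26.41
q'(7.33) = 10.33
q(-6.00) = 66.44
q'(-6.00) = -16.33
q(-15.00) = 294.44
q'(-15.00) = -34.33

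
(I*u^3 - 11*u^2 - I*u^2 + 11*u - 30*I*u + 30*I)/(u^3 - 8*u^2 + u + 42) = (I*u^3 - u^2*(11 + I) + u*(11 - 30*I) + 30*I)/(u^3 - 8*u^2 + u + 42)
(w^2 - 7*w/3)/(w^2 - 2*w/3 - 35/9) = 3*w/(3*w + 5)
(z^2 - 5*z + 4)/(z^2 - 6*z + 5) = (z - 4)/(z - 5)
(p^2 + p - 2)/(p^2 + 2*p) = (p - 1)/p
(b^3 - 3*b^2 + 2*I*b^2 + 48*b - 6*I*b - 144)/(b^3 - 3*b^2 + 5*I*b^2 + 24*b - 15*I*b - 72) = (b - 6*I)/(b - 3*I)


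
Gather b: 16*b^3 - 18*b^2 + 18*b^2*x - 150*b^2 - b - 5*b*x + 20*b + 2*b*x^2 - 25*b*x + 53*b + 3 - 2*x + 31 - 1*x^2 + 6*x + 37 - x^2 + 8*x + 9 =16*b^3 + b^2*(18*x - 168) + b*(2*x^2 - 30*x + 72) - 2*x^2 + 12*x + 80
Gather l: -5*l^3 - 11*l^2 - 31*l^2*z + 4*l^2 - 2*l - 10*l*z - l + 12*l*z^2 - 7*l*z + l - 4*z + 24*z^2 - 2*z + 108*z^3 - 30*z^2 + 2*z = -5*l^3 + l^2*(-31*z - 7) + l*(12*z^2 - 17*z - 2) + 108*z^3 - 6*z^2 - 4*z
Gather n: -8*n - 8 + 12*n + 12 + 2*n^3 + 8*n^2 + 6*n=2*n^3 + 8*n^2 + 10*n + 4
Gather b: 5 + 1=6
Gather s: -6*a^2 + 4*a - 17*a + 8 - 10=-6*a^2 - 13*a - 2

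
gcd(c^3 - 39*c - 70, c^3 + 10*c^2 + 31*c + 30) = c^2 + 7*c + 10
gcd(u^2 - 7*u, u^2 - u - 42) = u - 7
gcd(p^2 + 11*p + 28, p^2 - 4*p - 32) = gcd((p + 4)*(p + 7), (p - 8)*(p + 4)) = p + 4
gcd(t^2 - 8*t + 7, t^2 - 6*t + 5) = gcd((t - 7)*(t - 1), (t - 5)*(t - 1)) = t - 1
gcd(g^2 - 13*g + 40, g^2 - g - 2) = 1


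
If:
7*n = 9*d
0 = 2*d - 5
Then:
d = 5/2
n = 45/14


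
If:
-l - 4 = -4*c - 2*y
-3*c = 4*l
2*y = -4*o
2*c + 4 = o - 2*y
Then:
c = 16/7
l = -12/7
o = 12/7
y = -24/7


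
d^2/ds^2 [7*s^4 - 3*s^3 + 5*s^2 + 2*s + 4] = 84*s^2 - 18*s + 10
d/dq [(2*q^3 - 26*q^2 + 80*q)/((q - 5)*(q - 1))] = 2*(q^2 - 2*q + 8)/(q^2 - 2*q + 1)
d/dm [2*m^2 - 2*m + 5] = 4*m - 2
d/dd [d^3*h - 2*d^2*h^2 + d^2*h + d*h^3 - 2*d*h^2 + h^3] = h*(3*d^2 - 4*d*h + 2*d + h^2 - 2*h)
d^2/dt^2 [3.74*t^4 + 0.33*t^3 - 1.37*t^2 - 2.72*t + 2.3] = 44.88*t^2 + 1.98*t - 2.74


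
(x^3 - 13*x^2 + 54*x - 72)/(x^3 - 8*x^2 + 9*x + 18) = (x - 4)/(x + 1)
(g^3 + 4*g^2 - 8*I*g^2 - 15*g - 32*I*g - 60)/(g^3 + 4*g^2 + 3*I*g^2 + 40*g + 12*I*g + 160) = (g - 3*I)/(g + 8*I)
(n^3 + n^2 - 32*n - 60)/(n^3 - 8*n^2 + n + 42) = (n^2 - n - 30)/(n^2 - 10*n + 21)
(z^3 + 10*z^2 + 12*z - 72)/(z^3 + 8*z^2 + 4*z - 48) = (z + 6)/(z + 4)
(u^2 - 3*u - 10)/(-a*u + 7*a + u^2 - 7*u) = (-u^2 + 3*u + 10)/(a*u - 7*a - u^2 + 7*u)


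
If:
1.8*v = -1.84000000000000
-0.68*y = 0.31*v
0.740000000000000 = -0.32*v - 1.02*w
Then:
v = -1.02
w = -0.40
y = 0.47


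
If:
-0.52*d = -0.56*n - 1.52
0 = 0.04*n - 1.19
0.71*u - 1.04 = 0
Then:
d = 34.96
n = 29.75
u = 1.46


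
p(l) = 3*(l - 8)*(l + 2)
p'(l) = 6*l - 18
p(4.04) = -71.76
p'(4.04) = 6.24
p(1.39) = -67.22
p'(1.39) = -9.66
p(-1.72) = -8.16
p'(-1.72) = -28.32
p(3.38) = -74.57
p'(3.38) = 2.28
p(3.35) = -74.63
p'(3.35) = 2.10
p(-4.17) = 79.23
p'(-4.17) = -43.02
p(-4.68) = 101.95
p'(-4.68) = -46.08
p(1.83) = -70.89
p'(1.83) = -7.02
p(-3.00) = 33.00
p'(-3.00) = -36.00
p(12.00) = 168.00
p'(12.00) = 54.00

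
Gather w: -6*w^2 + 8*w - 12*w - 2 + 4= -6*w^2 - 4*w + 2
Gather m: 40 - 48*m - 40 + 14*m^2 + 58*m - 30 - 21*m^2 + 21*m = -7*m^2 + 31*m - 30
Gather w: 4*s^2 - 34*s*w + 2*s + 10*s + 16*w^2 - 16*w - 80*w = 4*s^2 + 12*s + 16*w^2 + w*(-34*s - 96)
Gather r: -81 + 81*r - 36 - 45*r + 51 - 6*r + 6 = 30*r - 60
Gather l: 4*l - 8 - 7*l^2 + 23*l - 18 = -7*l^2 + 27*l - 26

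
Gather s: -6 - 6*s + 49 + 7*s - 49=s - 6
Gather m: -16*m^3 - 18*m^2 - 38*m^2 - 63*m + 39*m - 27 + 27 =-16*m^3 - 56*m^2 - 24*m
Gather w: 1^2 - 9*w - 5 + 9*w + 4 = 0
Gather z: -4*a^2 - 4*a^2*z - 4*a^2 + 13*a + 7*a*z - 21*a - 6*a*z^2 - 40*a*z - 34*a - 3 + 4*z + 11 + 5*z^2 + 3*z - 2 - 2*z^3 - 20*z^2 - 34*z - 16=-8*a^2 - 42*a - 2*z^3 + z^2*(-6*a - 15) + z*(-4*a^2 - 33*a - 27) - 10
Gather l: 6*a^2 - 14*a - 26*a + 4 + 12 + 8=6*a^2 - 40*a + 24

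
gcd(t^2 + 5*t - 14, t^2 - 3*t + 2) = t - 2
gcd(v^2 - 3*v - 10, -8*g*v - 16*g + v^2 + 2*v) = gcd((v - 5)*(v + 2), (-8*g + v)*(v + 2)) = v + 2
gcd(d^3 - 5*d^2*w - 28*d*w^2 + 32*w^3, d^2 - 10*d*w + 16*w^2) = -d + 8*w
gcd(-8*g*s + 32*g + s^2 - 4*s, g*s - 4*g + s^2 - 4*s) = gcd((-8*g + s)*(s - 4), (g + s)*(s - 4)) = s - 4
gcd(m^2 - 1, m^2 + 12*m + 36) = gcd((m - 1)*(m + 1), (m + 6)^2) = 1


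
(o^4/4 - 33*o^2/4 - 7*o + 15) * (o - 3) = o^5/4 - 3*o^4/4 - 33*o^3/4 + 71*o^2/4 + 36*o - 45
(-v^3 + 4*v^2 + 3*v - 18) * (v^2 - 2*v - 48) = -v^5 + 6*v^4 + 43*v^3 - 216*v^2 - 108*v + 864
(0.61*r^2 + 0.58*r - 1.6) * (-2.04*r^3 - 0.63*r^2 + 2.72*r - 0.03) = -1.2444*r^5 - 1.5675*r^4 + 4.5578*r^3 + 2.5673*r^2 - 4.3694*r + 0.048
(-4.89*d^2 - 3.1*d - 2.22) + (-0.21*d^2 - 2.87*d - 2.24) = -5.1*d^2 - 5.97*d - 4.46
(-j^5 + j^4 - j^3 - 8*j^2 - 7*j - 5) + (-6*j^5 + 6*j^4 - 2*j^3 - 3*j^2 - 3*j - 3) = -7*j^5 + 7*j^4 - 3*j^3 - 11*j^2 - 10*j - 8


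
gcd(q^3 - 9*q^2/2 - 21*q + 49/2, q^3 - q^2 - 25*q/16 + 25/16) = q - 1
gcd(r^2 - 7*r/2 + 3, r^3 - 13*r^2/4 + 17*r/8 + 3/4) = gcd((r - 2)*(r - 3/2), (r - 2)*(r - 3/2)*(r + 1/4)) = r^2 - 7*r/2 + 3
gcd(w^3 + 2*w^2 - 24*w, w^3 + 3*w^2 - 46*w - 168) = w + 6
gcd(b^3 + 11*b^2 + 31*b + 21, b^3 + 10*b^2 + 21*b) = b^2 + 10*b + 21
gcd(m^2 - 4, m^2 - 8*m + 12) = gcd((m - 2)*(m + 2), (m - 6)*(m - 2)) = m - 2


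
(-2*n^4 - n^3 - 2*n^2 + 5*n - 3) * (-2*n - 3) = 4*n^5 + 8*n^4 + 7*n^3 - 4*n^2 - 9*n + 9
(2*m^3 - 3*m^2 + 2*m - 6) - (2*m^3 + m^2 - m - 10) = -4*m^2 + 3*m + 4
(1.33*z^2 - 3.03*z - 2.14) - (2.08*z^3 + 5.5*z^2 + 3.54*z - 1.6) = -2.08*z^3 - 4.17*z^2 - 6.57*z - 0.54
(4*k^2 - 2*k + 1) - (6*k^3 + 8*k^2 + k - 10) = -6*k^3 - 4*k^2 - 3*k + 11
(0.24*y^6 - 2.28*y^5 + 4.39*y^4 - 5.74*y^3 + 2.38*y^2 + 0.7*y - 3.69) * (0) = 0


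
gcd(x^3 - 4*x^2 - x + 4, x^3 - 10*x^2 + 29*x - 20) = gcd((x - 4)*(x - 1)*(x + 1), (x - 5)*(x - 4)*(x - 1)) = x^2 - 5*x + 4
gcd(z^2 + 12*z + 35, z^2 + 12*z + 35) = z^2 + 12*z + 35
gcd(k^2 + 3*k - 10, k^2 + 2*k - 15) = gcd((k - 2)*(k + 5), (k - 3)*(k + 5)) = k + 5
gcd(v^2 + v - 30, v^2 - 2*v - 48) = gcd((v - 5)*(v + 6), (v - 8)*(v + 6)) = v + 6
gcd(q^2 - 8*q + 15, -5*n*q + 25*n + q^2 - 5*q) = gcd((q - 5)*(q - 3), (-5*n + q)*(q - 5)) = q - 5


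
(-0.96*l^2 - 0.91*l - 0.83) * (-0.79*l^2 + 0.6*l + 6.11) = 0.7584*l^4 + 0.1429*l^3 - 5.7559*l^2 - 6.0581*l - 5.0713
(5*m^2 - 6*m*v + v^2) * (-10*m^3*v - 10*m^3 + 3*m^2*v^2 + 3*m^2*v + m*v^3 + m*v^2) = -50*m^5*v - 50*m^5 + 75*m^4*v^2 + 75*m^4*v - 23*m^3*v^3 - 23*m^3*v^2 - 3*m^2*v^4 - 3*m^2*v^3 + m*v^5 + m*v^4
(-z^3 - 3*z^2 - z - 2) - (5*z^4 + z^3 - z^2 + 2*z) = -5*z^4 - 2*z^3 - 2*z^2 - 3*z - 2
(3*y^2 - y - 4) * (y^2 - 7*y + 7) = 3*y^4 - 22*y^3 + 24*y^2 + 21*y - 28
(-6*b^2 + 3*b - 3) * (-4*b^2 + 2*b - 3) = 24*b^4 - 24*b^3 + 36*b^2 - 15*b + 9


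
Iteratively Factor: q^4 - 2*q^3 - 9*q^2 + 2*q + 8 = (q + 2)*(q^3 - 4*q^2 - q + 4) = (q - 1)*(q + 2)*(q^2 - 3*q - 4) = (q - 4)*(q - 1)*(q + 2)*(q + 1)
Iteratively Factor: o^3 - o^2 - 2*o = (o + 1)*(o^2 - 2*o) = o*(o + 1)*(o - 2)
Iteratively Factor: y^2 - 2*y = (y)*(y - 2)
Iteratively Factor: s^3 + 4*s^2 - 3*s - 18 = (s + 3)*(s^2 + s - 6) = (s - 2)*(s + 3)*(s + 3)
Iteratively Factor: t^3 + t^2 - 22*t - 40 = (t - 5)*(t^2 + 6*t + 8) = (t - 5)*(t + 4)*(t + 2)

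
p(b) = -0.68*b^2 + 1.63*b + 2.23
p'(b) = 1.63 - 1.36*b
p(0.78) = 3.09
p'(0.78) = 0.57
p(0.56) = 2.93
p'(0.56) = 0.87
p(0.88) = 3.14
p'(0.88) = 0.43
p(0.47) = 2.85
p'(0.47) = 0.99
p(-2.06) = -4.01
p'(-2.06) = 4.43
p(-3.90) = -14.47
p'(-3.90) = 6.93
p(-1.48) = -1.67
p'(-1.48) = 3.64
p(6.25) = -14.14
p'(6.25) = -6.87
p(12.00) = -76.13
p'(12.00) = -14.69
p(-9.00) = -67.52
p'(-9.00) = 13.87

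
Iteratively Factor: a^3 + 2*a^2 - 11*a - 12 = (a - 3)*(a^2 + 5*a + 4) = (a - 3)*(a + 4)*(a + 1)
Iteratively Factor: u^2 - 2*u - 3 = (u - 3)*(u + 1)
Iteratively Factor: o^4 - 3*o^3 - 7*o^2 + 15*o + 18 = (o + 1)*(o^3 - 4*o^2 - 3*o + 18) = (o - 3)*(o + 1)*(o^2 - o - 6) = (o - 3)*(o + 1)*(o + 2)*(o - 3)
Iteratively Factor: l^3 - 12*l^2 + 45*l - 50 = (l - 5)*(l^2 - 7*l + 10) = (l - 5)*(l - 2)*(l - 5)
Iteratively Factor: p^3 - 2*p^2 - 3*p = (p - 3)*(p^2 + p) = (p - 3)*(p + 1)*(p)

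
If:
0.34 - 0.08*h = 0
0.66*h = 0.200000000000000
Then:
No Solution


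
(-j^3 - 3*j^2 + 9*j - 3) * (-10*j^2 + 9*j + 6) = 10*j^5 + 21*j^4 - 123*j^3 + 93*j^2 + 27*j - 18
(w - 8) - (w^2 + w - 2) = -w^2 - 6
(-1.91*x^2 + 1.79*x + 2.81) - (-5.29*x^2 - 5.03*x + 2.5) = 3.38*x^2 + 6.82*x + 0.31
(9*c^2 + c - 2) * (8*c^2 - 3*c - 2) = 72*c^4 - 19*c^3 - 37*c^2 + 4*c + 4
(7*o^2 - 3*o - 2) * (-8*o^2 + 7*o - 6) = -56*o^4 + 73*o^3 - 47*o^2 + 4*o + 12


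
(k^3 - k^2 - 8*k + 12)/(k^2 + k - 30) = (k^3 - k^2 - 8*k + 12)/(k^2 + k - 30)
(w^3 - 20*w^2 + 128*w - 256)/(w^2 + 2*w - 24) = (w^2 - 16*w + 64)/(w + 6)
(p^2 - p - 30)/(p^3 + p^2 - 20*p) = (p - 6)/(p*(p - 4))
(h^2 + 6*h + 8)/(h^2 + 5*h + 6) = (h + 4)/(h + 3)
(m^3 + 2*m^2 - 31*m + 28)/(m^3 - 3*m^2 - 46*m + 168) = (m - 1)/(m - 6)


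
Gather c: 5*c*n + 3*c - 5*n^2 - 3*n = c*(5*n + 3) - 5*n^2 - 3*n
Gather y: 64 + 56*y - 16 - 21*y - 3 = 35*y + 45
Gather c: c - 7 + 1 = c - 6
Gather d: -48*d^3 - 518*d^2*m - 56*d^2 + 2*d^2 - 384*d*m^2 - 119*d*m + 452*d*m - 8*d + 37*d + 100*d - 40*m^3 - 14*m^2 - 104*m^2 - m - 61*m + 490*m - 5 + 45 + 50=-48*d^3 + d^2*(-518*m - 54) + d*(-384*m^2 + 333*m + 129) - 40*m^3 - 118*m^2 + 428*m + 90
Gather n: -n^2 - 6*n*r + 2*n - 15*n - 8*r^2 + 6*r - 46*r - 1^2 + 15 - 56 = -n^2 + n*(-6*r - 13) - 8*r^2 - 40*r - 42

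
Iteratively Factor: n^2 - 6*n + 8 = (n - 2)*(n - 4)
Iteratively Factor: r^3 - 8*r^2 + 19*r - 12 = (r - 1)*(r^2 - 7*r + 12) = (r - 4)*(r - 1)*(r - 3)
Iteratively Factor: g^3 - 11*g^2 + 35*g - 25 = (g - 1)*(g^2 - 10*g + 25) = (g - 5)*(g - 1)*(g - 5)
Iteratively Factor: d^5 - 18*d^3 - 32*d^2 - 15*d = (d)*(d^4 - 18*d^2 - 32*d - 15) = d*(d + 1)*(d^3 - d^2 - 17*d - 15) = d*(d - 5)*(d + 1)*(d^2 + 4*d + 3) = d*(d - 5)*(d + 1)*(d + 3)*(d + 1)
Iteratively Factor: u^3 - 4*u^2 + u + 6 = (u - 2)*(u^2 - 2*u - 3) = (u - 2)*(u + 1)*(u - 3)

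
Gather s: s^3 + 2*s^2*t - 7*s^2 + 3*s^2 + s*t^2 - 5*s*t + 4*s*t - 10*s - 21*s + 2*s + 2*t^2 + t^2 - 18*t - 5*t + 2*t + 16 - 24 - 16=s^3 + s^2*(2*t - 4) + s*(t^2 - t - 29) + 3*t^2 - 21*t - 24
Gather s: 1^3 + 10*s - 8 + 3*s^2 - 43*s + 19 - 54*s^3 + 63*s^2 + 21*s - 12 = -54*s^3 + 66*s^2 - 12*s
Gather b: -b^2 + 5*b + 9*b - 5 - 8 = -b^2 + 14*b - 13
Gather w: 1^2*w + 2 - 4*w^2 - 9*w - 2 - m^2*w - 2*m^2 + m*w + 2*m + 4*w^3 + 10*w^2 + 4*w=-2*m^2 + 2*m + 4*w^3 + 6*w^2 + w*(-m^2 + m - 4)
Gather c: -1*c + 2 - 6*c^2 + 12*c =-6*c^2 + 11*c + 2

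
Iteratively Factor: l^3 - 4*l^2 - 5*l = (l + 1)*(l^2 - 5*l) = (l - 5)*(l + 1)*(l)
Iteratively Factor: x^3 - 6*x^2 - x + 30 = (x - 5)*(x^2 - x - 6) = (x - 5)*(x + 2)*(x - 3)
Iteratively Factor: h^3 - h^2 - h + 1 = (h + 1)*(h^2 - 2*h + 1) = (h - 1)*(h + 1)*(h - 1)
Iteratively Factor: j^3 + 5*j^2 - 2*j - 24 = (j - 2)*(j^2 + 7*j + 12) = (j - 2)*(j + 4)*(j + 3)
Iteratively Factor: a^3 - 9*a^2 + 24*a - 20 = (a - 5)*(a^2 - 4*a + 4) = (a - 5)*(a - 2)*(a - 2)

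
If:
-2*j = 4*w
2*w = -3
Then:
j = 3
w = -3/2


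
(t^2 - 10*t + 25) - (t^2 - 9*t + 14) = 11 - t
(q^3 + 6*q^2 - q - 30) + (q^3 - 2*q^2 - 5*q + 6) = 2*q^3 + 4*q^2 - 6*q - 24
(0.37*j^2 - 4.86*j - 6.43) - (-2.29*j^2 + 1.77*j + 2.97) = 2.66*j^2 - 6.63*j - 9.4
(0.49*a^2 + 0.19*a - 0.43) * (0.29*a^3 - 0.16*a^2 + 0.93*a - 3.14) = 0.1421*a^5 - 0.0233*a^4 + 0.3006*a^3 - 1.2931*a^2 - 0.9965*a + 1.3502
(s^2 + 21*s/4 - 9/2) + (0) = s^2 + 21*s/4 - 9/2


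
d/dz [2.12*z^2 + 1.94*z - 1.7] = 4.24*z + 1.94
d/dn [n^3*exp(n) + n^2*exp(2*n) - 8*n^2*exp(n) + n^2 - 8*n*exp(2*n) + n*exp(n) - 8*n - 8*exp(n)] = n^3*exp(n) + 2*n^2*exp(2*n) - 5*n^2*exp(n) - 14*n*exp(2*n) - 15*n*exp(n) + 2*n - 8*exp(2*n) - 7*exp(n) - 8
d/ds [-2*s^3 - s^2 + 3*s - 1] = -6*s^2 - 2*s + 3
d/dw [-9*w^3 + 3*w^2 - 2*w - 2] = -27*w^2 + 6*w - 2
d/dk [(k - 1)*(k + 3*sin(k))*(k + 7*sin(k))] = (k - 1)*(k + 3*sin(k))*(7*cos(k) + 1) + (k - 1)*(k + 7*sin(k))*(3*cos(k) + 1) + (k + 3*sin(k))*(k + 7*sin(k))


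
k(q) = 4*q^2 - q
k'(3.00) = 23.00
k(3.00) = 33.00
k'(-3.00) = -25.00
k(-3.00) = 39.00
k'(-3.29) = -27.32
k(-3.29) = 46.59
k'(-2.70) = -22.60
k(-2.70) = 31.86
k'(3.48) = 26.84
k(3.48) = 44.96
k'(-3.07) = -25.56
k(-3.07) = 40.77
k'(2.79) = 21.32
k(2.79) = 28.35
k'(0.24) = 0.92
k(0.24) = -0.01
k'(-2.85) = -23.80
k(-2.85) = 35.34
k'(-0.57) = -5.56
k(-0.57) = 1.87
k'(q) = 8*q - 1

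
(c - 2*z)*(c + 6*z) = c^2 + 4*c*z - 12*z^2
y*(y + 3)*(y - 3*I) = y^3 + 3*y^2 - 3*I*y^2 - 9*I*y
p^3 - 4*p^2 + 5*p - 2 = (p - 2)*(p - 1)^2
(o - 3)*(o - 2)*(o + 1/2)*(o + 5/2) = o^4 - 2*o^3 - 31*o^2/4 + 47*o/4 + 15/2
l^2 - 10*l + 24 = (l - 6)*(l - 4)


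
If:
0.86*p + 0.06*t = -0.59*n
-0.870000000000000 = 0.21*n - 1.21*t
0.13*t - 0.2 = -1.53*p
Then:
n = -0.18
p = 0.07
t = 0.69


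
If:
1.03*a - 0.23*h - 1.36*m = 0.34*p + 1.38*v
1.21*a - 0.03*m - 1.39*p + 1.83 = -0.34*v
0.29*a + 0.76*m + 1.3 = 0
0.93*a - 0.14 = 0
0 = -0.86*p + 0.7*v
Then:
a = 0.15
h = -7.67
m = -1.77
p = 2.12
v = 2.61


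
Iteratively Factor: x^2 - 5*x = (x - 5)*(x)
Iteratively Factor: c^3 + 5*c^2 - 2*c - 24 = (c + 4)*(c^2 + c - 6) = (c + 3)*(c + 4)*(c - 2)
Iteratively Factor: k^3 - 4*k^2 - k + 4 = (k - 1)*(k^2 - 3*k - 4) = (k - 4)*(k - 1)*(k + 1)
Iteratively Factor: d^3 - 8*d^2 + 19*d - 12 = (d - 3)*(d^2 - 5*d + 4) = (d - 3)*(d - 1)*(d - 4)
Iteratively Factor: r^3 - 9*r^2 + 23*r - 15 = (r - 3)*(r^2 - 6*r + 5) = (r - 3)*(r - 1)*(r - 5)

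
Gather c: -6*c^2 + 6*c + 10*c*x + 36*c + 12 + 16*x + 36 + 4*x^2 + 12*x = -6*c^2 + c*(10*x + 42) + 4*x^2 + 28*x + 48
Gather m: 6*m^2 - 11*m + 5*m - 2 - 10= 6*m^2 - 6*m - 12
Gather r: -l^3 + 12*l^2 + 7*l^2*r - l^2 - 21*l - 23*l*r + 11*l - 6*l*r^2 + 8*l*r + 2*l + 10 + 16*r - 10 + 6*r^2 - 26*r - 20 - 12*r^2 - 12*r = -l^3 + 11*l^2 - 8*l + r^2*(-6*l - 6) + r*(7*l^2 - 15*l - 22) - 20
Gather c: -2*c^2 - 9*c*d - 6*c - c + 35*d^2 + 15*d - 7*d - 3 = -2*c^2 + c*(-9*d - 7) + 35*d^2 + 8*d - 3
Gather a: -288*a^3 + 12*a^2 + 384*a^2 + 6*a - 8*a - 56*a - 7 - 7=-288*a^3 + 396*a^2 - 58*a - 14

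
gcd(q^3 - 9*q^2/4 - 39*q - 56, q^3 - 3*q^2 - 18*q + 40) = q + 4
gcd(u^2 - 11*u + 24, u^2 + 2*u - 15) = u - 3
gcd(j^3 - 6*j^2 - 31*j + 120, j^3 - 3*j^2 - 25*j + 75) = j^2 + 2*j - 15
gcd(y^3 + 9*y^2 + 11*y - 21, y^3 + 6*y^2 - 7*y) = y^2 + 6*y - 7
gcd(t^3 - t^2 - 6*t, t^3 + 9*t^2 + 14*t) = t^2 + 2*t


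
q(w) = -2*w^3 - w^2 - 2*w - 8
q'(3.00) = -62.00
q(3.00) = -77.00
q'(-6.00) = -206.00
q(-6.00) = 400.00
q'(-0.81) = -4.32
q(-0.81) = -5.97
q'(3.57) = -85.61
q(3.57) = -118.88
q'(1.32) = -15.09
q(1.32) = -16.98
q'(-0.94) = -5.42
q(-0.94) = -5.34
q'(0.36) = -3.50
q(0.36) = -8.94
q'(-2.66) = -39.13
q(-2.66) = 27.89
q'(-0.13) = -1.84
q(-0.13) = -7.75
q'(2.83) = -55.71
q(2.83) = -67.00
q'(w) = -6*w^2 - 2*w - 2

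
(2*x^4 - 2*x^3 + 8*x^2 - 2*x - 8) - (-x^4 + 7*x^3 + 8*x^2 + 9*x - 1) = 3*x^4 - 9*x^3 - 11*x - 7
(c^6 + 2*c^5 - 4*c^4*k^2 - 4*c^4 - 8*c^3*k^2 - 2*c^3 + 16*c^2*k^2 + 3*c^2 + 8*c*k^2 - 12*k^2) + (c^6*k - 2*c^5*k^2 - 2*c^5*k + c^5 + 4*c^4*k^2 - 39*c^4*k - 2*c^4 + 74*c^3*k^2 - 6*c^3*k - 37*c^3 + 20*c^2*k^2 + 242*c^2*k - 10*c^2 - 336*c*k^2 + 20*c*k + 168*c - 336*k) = c^6*k + c^6 - 2*c^5*k^2 - 2*c^5*k + 3*c^5 - 39*c^4*k - 6*c^4 + 66*c^3*k^2 - 6*c^3*k - 39*c^3 + 36*c^2*k^2 + 242*c^2*k - 7*c^2 - 328*c*k^2 + 20*c*k + 168*c - 12*k^2 - 336*k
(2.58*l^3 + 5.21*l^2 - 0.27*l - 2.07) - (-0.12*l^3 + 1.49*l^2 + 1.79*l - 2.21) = 2.7*l^3 + 3.72*l^2 - 2.06*l + 0.14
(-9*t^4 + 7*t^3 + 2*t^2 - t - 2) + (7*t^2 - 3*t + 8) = -9*t^4 + 7*t^3 + 9*t^2 - 4*t + 6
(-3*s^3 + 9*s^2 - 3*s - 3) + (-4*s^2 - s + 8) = -3*s^3 + 5*s^2 - 4*s + 5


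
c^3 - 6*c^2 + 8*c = c*(c - 4)*(c - 2)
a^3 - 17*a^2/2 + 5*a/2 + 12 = (a - 8)*(a - 3/2)*(a + 1)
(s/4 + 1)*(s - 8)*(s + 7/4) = s^3/4 - 9*s^2/16 - 39*s/4 - 14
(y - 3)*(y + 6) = y^2 + 3*y - 18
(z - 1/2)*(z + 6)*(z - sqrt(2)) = z^3 - sqrt(2)*z^2 + 11*z^2/2 - 11*sqrt(2)*z/2 - 3*z + 3*sqrt(2)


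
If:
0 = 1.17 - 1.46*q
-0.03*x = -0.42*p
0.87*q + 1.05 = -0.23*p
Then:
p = -7.60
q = 0.80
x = -106.35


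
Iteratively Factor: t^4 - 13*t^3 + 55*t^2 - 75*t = (t - 3)*(t^3 - 10*t^2 + 25*t) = (t - 5)*(t - 3)*(t^2 - 5*t) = t*(t - 5)*(t - 3)*(t - 5)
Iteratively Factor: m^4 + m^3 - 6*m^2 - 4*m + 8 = (m - 1)*(m^3 + 2*m^2 - 4*m - 8) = (m - 2)*(m - 1)*(m^2 + 4*m + 4) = (m - 2)*(m - 1)*(m + 2)*(m + 2)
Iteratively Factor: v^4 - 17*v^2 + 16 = (v - 1)*(v^3 + v^2 - 16*v - 16) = (v - 1)*(v + 4)*(v^2 - 3*v - 4) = (v - 4)*(v - 1)*(v + 4)*(v + 1)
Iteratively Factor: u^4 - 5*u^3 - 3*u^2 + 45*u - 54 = (u - 2)*(u^3 - 3*u^2 - 9*u + 27) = (u - 3)*(u - 2)*(u^2 - 9) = (u - 3)*(u - 2)*(u + 3)*(u - 3)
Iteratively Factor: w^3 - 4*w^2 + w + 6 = (w - 3)*(w^2 - w - 2) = (w - 3)*(w + 1)*(w - 2)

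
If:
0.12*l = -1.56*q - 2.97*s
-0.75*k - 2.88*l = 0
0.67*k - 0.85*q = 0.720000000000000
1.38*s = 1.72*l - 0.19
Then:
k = 7.38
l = -1.92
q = 4.97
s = -2.53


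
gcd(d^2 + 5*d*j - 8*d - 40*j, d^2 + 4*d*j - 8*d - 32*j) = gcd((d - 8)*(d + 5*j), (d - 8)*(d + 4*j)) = d - 8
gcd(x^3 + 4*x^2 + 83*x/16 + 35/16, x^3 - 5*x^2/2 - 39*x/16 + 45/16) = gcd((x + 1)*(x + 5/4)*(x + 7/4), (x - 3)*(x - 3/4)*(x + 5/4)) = x + 5/4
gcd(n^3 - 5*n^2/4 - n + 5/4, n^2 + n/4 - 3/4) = n + 1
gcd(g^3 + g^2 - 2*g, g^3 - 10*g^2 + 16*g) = g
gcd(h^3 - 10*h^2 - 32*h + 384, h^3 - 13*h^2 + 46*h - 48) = h - 8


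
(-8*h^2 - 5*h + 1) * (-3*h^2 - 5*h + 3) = 24*h^4 + 55*h^3 - 2*h^2 - 20*h + 3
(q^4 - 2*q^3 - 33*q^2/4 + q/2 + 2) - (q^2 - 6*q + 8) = q^4 - 2*q^3 - 37*q^2/4 + 13*q/2 - 6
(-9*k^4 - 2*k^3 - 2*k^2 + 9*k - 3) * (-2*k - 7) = 18*k^5 + 67*k^4 + 18*k^3 - 4*k^2 - 57*k + 21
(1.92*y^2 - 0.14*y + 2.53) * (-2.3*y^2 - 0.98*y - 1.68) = -4.416*y^4 - 1.5596*y^3 - 8.9074*y^2 - 2.2442*y - 4.2504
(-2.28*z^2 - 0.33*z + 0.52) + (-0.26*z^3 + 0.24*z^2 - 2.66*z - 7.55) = -0.26*z^3 - 2.04*z^2 - 2.99*z - 7.03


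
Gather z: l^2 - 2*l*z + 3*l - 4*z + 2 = l^2 + 3*l + z*(-2*l - 4) + 2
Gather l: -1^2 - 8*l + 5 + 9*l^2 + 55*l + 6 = 9*l^2 + 47*l + 10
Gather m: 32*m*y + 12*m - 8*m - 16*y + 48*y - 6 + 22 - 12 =m*(32*y + 4) + 32*y + 4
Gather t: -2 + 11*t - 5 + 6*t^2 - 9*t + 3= 6*t^2 + 2*t - 4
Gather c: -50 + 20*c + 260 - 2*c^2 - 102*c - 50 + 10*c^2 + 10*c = 8*c^2 - 72*c + 160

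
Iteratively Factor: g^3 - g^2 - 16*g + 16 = (g - 1)*(g^2 - 16) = (g - 1)*(g + 4)*(g - 4)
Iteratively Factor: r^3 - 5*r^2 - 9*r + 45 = (r - 5)*(r^2 - 9) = (r - 5)*(r + 3)*(r - 3)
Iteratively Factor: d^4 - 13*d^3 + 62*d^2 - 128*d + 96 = (d - 4)*(d^3 - 9*d^2 + 26*d - 24) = (d - 4)^2*(d^2 - 5*d + 6) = (d - 4)^2*(d - 2)*(d - 3)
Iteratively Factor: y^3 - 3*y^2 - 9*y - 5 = (y + 1)*(y^2 - 4*y - 5) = (y - 5)*(y + 1)*(y + 1)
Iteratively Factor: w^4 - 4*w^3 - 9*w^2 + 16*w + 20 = (w + 1)*(w^3 - 5*w^2 - 4*w + 20) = (w + 1)*(w + 2)*(w^2 - 7*w + 10) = (w - 5)*(w + 1)*(w + 2)*(w - 2)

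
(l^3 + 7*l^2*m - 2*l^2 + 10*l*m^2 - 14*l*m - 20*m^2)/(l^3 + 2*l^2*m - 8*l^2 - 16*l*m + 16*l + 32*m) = (l^2 + 5*l*m - 2*l - 10*m)/(l^2 - 8*l + 16)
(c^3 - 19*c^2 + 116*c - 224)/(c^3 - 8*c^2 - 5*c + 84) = (c - 8)/(c + 3)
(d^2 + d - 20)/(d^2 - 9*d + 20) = (d + 5)/(d - 5)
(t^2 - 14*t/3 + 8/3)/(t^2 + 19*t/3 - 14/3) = (t - 4)/(t + 7)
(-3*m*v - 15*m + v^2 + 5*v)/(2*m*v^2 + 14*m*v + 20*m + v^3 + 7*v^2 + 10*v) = (-3*m + v)/(2*m*v + 4*m + v^2 + 2*v)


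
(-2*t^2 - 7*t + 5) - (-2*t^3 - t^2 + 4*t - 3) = 2*t^3 - t^2 - 11*t + 8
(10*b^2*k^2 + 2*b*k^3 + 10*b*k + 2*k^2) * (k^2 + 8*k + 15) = 10*b^2*k^4 + 80*b^2*k^3 + 150*b^2*k^2 + 2*b*k^5 + 16*b*k^4 + 40*b*k^3 + 80*b*k^2 + 150*b*k + 2*k^4 + 16*k^3 + 30*k^2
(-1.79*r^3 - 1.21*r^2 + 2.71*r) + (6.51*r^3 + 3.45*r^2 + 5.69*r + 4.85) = 4.72*r^3 + 2.24*r^2 + 8.4*r + 4.85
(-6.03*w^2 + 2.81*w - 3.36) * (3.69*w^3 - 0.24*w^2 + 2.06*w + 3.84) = -22.2507*w^5 + 11.8161*w^4 - 25.4946*w^3 - 16.5602*w^2 + 3.8688*w - 12.9024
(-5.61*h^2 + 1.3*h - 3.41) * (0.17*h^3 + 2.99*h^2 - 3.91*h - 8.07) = -0.9537*h^5 - 16.5529*h^4 + 25.2424*h^3 + 29.9938*h^2 + 2.8421*h + 27.5187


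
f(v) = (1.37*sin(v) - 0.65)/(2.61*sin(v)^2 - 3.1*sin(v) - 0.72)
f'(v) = (-5.22*sin(v)*cos(v) + 3.1*cos(v))*(1.37*sin(v) - 0.65)/(2.61*sin(v)^2 - 3.1*sin(v) - 0.72)^2 + 1.37*cos(v)/(2.61*sin(v)^2 - 3.1*sin(v) - 0.72)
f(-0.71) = -0.64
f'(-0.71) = -0.88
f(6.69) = 0.07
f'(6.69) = -0.86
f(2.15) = -0.33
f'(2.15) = 0.66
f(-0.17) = 7.30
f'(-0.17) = -248.28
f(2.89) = 0.23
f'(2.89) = 1.30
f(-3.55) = 0.07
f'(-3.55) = 0.86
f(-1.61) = -0.41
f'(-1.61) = 0.02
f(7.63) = -0.54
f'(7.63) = -0.43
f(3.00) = 0.41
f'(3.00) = 2.10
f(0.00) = 0.90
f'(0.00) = -5.79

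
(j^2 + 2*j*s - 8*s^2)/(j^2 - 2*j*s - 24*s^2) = (-j + 2*s)/(-j + 6*s)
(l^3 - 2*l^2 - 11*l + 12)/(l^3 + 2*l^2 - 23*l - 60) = (l^2 - 5*l + 4)/(l^2 - l - 20)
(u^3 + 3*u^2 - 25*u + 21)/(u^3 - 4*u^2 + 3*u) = (u + 7)/u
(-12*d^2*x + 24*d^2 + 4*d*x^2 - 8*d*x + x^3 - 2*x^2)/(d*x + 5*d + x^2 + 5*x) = (-12*d^2*x + 24*d^2 + 4*d*x^2 - 8*d*x + x^3 - 2*x^2)/(d*x + 5*d + x^2 + 5*x)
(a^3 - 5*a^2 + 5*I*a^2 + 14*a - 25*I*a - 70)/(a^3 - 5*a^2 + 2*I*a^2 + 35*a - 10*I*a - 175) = (a - 2*I)/(a - 5*I)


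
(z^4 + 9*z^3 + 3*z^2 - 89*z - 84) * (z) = z^5 + 9*z^4 + 3*z^3 - 89*z^2 - 84*z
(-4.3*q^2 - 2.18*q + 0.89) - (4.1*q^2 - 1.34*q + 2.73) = -8.4*q^2 - 0.84*q - 1.84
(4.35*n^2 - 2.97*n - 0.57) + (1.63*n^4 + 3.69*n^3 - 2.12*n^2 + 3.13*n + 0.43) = 1.63*n^4 + 3.69*n^3 + 2.23*n^2 + 0.16*n - 0.14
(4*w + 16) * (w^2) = 4*w^3 + 16*w^2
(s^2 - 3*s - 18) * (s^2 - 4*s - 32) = s^4 - 7*s^3 - 38*s^2 + 168*s + 576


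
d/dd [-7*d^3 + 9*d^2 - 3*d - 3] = -21*d^2 + 18*d - 3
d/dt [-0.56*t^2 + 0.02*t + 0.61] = 0.02 - 1.12*t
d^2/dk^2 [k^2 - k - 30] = 2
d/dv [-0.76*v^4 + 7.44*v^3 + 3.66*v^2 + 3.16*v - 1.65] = -3.04*v^3 + 22.32*v^2 + 7.32*v + 3.16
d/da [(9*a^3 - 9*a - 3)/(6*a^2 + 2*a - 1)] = 3*(18*a^4 + 12*a^3 + 9*a^2 + 12*a + 5)/(36*a^4 + 24*a^3 - 8*a^2 - 4*a + 1)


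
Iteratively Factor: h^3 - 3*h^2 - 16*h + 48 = (h - 4)*(h^2 + h - 12) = (h - 4)*(h - 3)*(h + 4)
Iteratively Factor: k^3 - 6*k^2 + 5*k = (k - 1)*(k^2 - 5*k) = k*(k - 1)*(k - 5)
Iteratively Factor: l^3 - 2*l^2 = (l - 2)*(l^2) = l*(l - 2)*(l)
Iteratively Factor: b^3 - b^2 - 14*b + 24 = (b - 2)*(b^2 + b - 12) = (b - 3)*(b - 2)*(b + 4)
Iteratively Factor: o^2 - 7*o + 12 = (o - 4)*(o - 3)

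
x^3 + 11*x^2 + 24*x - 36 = (x - 1)*(x + 6)^2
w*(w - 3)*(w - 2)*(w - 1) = w^4 - 6*w^3 + 11*w^2 - 6*w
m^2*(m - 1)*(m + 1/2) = m^4 - m^3/2 - m^2/2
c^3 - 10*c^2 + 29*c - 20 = (c - 5)*(c - 4)*(c - 1)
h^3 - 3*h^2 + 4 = (h - 2)^2*(h + 1)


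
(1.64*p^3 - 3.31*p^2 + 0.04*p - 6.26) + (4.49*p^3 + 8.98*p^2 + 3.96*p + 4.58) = 6.13*p^3 + 5.67*p^2 + 4.0*p - 1.68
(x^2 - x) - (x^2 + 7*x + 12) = -8*x - 12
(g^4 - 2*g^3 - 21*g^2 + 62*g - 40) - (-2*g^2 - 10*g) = g^4 - 2*g^3 - 19*g^2 + 72*g - 40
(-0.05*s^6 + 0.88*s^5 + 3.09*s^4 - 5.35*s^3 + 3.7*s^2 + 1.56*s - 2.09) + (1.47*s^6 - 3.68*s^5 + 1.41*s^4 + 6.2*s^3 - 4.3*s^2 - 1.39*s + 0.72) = 1.42*s^6 - 2.8*s^5 + 4.5*s^4 + 0.850000000000001*s^3 - 0.6*s^2 + 0.17*s - 1.37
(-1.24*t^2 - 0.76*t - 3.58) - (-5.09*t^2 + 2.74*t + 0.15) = 3.85*t^2 - 3.5*t - 3.73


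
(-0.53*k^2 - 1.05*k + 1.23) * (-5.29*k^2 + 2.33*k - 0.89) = 2.8037*k^4 + 4.3196*k^3 - 8.4815*k^2 + 3.8004*k - 1.0947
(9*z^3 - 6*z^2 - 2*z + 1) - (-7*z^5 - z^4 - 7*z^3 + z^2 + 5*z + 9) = 7*z^5 + z^4 + 16*z^3 - 7*z^2 - 7*z - 8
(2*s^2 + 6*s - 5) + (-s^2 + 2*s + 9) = s^2 + 8*s + 4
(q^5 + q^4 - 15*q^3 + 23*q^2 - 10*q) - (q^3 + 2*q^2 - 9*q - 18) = q^5 + q^4 - 16*q^3 + 21*q^2 - q + 18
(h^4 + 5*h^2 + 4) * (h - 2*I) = h^5 - 2*I*h^4 + 5*h^3 - 10*I*h^2 + 4*h - 8*I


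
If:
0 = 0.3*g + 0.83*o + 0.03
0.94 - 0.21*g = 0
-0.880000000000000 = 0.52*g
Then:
No Solution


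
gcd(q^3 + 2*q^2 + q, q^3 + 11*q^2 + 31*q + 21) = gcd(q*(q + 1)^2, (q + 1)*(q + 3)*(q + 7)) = q + 1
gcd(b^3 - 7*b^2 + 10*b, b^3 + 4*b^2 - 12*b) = b^2 - 2*b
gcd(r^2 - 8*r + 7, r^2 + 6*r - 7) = r - 1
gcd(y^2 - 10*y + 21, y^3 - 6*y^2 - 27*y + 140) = y - 7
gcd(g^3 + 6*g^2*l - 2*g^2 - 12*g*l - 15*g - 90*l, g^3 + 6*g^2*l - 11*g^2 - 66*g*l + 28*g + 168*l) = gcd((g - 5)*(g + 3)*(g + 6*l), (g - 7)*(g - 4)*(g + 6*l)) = g + 6*l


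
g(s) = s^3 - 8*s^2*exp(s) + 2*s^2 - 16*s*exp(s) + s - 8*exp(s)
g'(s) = -8*s^2*exp(s) + 3*s^2 - 32*s*exp(s) + 4*s - 24*exp(s) + 1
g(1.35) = -162.97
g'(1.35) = -303.59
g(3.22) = -3508.34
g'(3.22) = -5210.60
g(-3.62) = -26.32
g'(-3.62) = 25.49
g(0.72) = -46.49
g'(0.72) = -99.73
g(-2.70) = -9.36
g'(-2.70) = 12.34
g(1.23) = -129.99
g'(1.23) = -247.72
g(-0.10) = -5.94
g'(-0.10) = -18.26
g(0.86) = -62.43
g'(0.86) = -129.07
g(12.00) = -220042450.00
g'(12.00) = -253896993.61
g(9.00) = -6481567.14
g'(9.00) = -7778680.57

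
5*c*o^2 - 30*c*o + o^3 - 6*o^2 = o*(5*c + o)*(o - 6)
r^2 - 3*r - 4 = (r - 4)*(r + 1)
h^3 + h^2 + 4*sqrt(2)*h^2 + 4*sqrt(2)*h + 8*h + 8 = (h + 1)*(h + 2*sqrt(2))^2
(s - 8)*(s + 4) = s^2 - 4*s - 32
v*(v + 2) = v^2 + 2*v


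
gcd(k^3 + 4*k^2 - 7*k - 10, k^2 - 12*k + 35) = 1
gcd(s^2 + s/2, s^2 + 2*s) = s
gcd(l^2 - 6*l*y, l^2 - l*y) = l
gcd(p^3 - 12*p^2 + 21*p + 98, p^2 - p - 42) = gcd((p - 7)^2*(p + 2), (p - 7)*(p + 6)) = p - 7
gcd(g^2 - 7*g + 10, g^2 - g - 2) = g - 2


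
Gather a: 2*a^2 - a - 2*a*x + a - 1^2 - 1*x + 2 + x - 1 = 2*a^2 - 2*a*x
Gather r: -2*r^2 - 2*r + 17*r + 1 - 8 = -2*r^2 + 15*r - 7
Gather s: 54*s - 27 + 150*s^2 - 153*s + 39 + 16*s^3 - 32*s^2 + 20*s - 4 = 16*s^3 + 118*s^2 - 79*s + 8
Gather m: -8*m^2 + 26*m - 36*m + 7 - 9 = -8*m^2 - 10*m - 2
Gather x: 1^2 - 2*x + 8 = 9 - 2*x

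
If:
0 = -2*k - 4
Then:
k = -2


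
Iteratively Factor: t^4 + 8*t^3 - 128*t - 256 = (t - 4)*(t^3 + 12*t^2 + 48*t + 64) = (t - 4)*(t + 4)*(t^2 + 8*t + 16) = (t - 4)*(t + 4)^2*(t + 4)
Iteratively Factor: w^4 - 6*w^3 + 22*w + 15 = (w - 3)*(w^3 - 3*w^2 - 9*w - 5) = (w - 5)*(w - 3)*(w^2 + 2*w + 1) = (w - 5)*(w - 3)*(w + 1)*(w + 1)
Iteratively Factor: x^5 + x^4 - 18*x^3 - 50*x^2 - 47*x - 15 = (x + 1)*(x^4 - 18*x^2 - 32*x - 15) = (x + 1)^2*(x^3 - x^2 - 17*x - 15) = (x + 1)^2*(x + 3)*(x^2 - 4*x - 5) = (x + 1)^3*(x + 3)*(x - 5)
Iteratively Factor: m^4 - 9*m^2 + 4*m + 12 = (m + 3)*(m^3 - 3*m^2 + 4) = (m - 2)*(m + 3)*(m^2 - m - 2) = (m - 2)*(m + 1)*(m + 3)*(m - 2)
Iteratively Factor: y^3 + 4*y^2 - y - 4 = (y - 1)*(y^2 + 5*y + 4) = (y - 1)*(y + 1)*(y + 4)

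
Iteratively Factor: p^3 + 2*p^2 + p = (p + 1)*(p^2 + p) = p*(p + 1)*(p + 1)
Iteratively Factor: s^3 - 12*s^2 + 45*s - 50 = (s - 5)*(s^2 - 7*s + 10) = (s - 5)*(s - 2)*(s - 5)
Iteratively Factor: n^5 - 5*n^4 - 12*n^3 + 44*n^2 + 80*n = (n - 4)*(n^4 - n^3 - 16*n^2 - 20*n) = (n - 4)*(n + 2)*(n^3 - 3*n^2 - 10*n) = (n - 4)*(n + 2)^2*(n^2 - 5*n) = n*(n - 4)*(n + 2)^2*(n - 5)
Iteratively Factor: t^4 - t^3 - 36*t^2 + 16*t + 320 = (t + 4)*(t^3 - 5*t^2 - 16*t + 80) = (t - 4)*(t + 4)*(t^2 - t - 20) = (t - 5)*(t - 4)*(t + 4)*(t + 4)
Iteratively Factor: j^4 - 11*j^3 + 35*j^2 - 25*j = (j - 1)*(j^3 - 10*j^2 + 25*j) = j*(j - 1)*(j^2 - 10*j + 25) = j*(j - 5)*(j - 1)*(j - 5)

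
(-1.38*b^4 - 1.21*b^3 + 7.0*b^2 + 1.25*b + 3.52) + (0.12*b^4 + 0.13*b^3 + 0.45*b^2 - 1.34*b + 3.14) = -1.26*b^4 - 1.08*b^3 + 7.45*b^2 - 0.0900000000000001*b + 6.66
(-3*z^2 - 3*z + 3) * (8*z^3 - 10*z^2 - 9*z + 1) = -24*z^5 + 6*z^4 + 81*z^3 - 6*z^2 - 30*z + 3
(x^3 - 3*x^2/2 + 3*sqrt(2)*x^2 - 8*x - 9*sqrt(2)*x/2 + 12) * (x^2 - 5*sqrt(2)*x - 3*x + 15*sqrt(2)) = x^5 - 9*x^4/2 - 2*sqrt(2)*x^4 - 67*x^3/2 + 9*sqrt(2)*x^3 + 31*sqrt(2)*x^2 + 171*x^2 - 180*sqrt(2)*x - 171*x + 180*sqrt(2)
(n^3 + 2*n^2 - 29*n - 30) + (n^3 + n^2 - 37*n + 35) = 2*n^3 + 3*n^2 - 66*n + 5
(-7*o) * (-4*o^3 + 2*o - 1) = 28*o^4 - 14*o^2 + 7*o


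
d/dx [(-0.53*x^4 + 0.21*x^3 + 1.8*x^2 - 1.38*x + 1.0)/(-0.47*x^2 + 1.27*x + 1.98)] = (0.4982*x^5 - 2.118*x^4 - 3.6642*x^3 + 2.8848*x^2 + 8.068*x - 4.0024)/(0.2209*x^4 - 1.1938*x^3 - 0.2483*x^2 + 5.0292*x + 3.9204)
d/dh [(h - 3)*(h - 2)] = 2*h - 5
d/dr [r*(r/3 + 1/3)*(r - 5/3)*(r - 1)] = 4*r^3/3 - 5*r^2/3 - 2*r/3 + 5/9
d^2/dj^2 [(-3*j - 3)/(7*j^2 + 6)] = 42*(-28*j^2*(j + 1) + (3*j + 1)*(7*j^2 + 6))/(7*j^2 + 6)^3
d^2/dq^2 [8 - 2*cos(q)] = 2*cos(q)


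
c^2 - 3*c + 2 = (c - 2)*(c - 1)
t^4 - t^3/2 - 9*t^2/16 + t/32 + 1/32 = (t - 1)*(t - 1/4)*(t + 1/4)*(t + 1/2)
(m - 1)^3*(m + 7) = m^4 + 4*m^3 - 18*m^2 + 20*m - 7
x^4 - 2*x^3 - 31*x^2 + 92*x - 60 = (x - 5)*(x - 2)*(x - 1)*(x + 6)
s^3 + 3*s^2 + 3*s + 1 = (s + 1)^3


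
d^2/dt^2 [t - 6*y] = 0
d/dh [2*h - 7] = 2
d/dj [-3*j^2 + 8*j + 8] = 8 - 6*j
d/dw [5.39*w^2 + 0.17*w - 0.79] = 10.78*w + 0.17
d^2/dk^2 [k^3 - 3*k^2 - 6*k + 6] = 6*k - 6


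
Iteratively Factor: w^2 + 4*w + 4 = (w + 2)*(w + 2)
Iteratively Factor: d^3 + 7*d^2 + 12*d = (d + 3)*(d^2 + 4*d) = (d + 3)*(d + 4)*(d)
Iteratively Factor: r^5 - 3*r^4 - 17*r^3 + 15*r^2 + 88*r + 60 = (r - 5)*(r^4 + 2*r^3 - 7*r^2 - 20*r - 12) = (r - 5)*(r + 2)*(r^3 - 7*r - 6) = (r - 5)*(r + 1)*(r + 2)*(r^2 - r - 6) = (r - 5)*(r - 3)*(r + 1)*(r + 2)*(r + 2)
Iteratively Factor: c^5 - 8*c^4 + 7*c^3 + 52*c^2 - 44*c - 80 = (c - 4)*(c^4 - 4*c^3 - 9*c^2 + 16*c + 20) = (c - 5)*(c - 4)*(c^3 + c^2 - 4*c - 4) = (c - 5)*(c - 4)*(c - 2)*(c^2 + 3*c + 2) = (c - 5)*(c - 4)*(c - 2)*(c + 2)*(c + 1)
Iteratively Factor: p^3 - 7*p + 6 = (p - 2)*(p^2 + 2*p - 3) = (p - 2)*(p + 3)*(p - 1)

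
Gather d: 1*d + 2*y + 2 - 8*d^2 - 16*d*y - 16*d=-8*d^2 + d*(-16*y - 15) + 2*y + 2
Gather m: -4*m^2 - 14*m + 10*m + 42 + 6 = -4*m^2 - 4*m + 48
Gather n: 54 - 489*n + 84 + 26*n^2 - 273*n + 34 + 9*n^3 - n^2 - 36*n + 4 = 9*n^3 + 25*n^2 - 798*n + 176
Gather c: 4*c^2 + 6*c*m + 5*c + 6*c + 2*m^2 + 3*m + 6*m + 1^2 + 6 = 4*c^2 + c*(6*m + 11) + 2*m^2 + 9*m + 7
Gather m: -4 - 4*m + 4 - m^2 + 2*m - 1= -m^2 - 2*m - 1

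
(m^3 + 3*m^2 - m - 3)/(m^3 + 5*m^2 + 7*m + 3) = (m - 1)/(m + 1)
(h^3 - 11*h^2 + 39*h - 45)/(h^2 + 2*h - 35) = (h^2 - 6*h + 9)/(h + 7)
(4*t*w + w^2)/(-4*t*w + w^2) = (-4*t - w)/(4*t - w)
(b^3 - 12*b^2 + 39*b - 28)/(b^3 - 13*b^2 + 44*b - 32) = (b - 7)/(b - 8)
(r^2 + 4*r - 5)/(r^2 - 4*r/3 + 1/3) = 3*(r + 5)/(3*r - 1)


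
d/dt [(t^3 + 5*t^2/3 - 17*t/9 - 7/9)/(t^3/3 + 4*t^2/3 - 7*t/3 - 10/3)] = (21*t^4 - 92*t^3 - 286*t^2 - 244*t + 121)/(3*(t^6 + 8*t^5 + 2*t^4 - 76*t^3 - 31*t^2 + 140*t + 100))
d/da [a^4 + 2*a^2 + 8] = 4*a*(a^2 + 1)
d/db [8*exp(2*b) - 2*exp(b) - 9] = (16*exp(b) - 2)*exp(b)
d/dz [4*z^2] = 8*z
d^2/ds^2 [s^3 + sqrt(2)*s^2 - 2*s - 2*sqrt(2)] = 6*s + 2*sqrt(2)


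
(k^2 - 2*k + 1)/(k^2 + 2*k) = (k^2 - 2*k + 1)/(k*(k + 2))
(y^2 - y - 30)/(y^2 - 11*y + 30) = (y + 5)/(y - 5)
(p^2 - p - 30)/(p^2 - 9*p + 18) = (p + 5)/(p - 3)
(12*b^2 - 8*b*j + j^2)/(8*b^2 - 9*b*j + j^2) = (12*b^2 - 8*b*j + j^2)/(8*b^2 - 9*b*j + j^2)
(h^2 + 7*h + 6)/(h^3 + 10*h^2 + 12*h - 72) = (h + 1)/(h^2 + 4*h - 12)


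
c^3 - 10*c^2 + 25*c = c*(c - 5)^2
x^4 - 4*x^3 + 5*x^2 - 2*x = x*(x - 2)*(x - 1)^2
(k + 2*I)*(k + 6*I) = k^2 + 8*I*k - 12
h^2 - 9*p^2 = (h - 3*p)*(h + 3*p)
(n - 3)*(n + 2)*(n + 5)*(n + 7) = n^4 + 11*n^3 + 17*n^2 - 107*n - 210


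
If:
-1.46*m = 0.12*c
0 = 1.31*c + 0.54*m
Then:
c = 0.00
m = 0.00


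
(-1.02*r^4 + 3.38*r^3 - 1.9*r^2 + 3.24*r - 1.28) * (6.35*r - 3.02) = -6.477*r^5 + 24.5434*r^4 - 22.2726*r^3 + 26.312*r^2 - 17.9128*r + 3.8656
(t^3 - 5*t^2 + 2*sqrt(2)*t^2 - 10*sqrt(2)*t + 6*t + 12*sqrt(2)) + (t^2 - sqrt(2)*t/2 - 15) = t^3 - 4*t^2 + 2*sqrt(2)*t^2 - 21*sqrt(2)*t/2 + 6*t - 15 + 12*sqrt(2)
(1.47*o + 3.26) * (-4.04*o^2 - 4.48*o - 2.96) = -5.9388*o^3 - 19.756*o^2 - 18.956*o - 9.6496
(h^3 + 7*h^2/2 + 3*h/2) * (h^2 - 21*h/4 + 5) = h^5 - 7*h^4/4 - 95*h^3/8 + 77*h^2/8 + 15*h/2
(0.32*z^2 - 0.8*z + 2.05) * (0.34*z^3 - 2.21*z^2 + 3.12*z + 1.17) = 0.1088*z^5 - 0.9792*z^4 + 3.4634*z^3 - 6.6521*z^2 + 5.46*z + 2.3985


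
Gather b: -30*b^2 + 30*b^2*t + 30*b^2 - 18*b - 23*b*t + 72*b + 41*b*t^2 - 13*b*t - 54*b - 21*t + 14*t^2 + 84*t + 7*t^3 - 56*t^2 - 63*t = 30*b^2*t + b*(41*t^2 - 36*t) + 7*t^3 - 42*t^2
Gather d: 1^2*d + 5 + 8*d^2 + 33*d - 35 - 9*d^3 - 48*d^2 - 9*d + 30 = -9*d^3 - 40*d^2 + 25*d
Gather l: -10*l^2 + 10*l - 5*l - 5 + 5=-10*l^2 + 5*l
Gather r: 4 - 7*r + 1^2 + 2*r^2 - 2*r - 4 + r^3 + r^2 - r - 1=r^3 + 3*r^2 - 10*r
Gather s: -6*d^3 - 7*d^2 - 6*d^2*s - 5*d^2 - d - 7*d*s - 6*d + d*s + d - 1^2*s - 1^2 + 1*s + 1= -6*d^3 - 12*d^2 - 6*d + s*(-6*d^2 - 6*d)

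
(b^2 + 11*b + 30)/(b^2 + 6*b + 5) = (b + 6)/(b + 1)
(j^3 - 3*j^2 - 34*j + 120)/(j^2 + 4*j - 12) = (j^2 - 9*j + 20)/(j - 2)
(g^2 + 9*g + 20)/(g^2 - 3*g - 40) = (g + 4)/(g - 8)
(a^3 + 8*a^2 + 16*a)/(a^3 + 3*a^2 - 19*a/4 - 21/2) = 4*a*(a^2 + 8*a + 16)/(4*a^3 + 12*a^2 - 19*a - 42)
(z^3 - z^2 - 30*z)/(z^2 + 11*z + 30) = z*(z - 6)/(z + 6)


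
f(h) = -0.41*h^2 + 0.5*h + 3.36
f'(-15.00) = 12.80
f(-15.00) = -96.39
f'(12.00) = -9.34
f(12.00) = -49.68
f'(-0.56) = 0.96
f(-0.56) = 2.95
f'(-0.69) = 1.07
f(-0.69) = 2.82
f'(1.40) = -0.65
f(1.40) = 3.26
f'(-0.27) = 0.72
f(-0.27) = 3.20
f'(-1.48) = 1.71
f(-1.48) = 1.72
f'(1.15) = -0.44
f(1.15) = 3.39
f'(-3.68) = 3.52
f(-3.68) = -4.03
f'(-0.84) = 1.19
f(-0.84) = 2.65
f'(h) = 0.5 - 0.82*h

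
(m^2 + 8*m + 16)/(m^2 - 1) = (m^2 + 8*m + 16)/(m^2 - 1)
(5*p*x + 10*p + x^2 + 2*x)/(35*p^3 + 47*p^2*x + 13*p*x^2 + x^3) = (x + 2)/(7*p^2 + 8*p*x + x^2)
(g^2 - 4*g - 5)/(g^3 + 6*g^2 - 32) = (g^2 - 4*g - 5)/(g^3 + 6*g^2 - 32)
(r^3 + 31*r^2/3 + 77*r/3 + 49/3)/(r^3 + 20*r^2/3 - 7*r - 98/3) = (3*r^2 + 10*r + 7)/(3*r^2 - r - 14)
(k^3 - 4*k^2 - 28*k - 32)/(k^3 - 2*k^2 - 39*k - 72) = (k^2 + 4*k + 4)/(k^2 + 6*k + 9)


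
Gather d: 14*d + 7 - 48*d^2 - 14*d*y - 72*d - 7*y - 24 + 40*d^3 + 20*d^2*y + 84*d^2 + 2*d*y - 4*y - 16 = 40*d^3 + d^2*(20*y + 36) + d*(-12*y - 58) - 11*y - 33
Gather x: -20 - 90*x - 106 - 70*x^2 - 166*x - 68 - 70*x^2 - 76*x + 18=-140*x^2 - 332*x - 176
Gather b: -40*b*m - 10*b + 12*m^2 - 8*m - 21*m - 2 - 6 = b*(-40*m - 10) + 12*m^2 - 29*m - 8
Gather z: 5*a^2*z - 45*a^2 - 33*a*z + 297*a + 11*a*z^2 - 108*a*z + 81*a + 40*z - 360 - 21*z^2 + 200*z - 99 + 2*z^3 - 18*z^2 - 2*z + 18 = -45*a^2 + 378*a + 2*z^3 + z^2*(11*a - 39) + z*(5*a^2 - 141*a + 238) - 441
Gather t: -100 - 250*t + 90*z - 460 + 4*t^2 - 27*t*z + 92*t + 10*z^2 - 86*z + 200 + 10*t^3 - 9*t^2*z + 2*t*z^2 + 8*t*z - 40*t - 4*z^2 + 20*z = 10*t^3 + t^2*(4 - 9*z) + t*(2*z^2 - 19*z - 198) + 6*z^2 + 24*z - 360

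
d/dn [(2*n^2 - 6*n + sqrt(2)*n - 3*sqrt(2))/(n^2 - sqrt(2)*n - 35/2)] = 2*(-6*sqrt(2)*n^2 + 12*n^2 - 140*n + 12*sqrt(2)*n - 35*sqrt(2) + 198)/(4*n^4 - 8*sqrt(2)*n^3 - 132*n^2 + 140*sqrt(2)*n + 1225)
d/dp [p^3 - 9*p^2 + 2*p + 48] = 3*p^2 - 18*p + 2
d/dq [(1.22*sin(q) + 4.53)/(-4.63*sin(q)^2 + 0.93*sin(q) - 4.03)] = (5.6486*sin(q)^2 + 41.9478*sin(q) - 9.1295)*cos(q)/(21.4369*sin(q)^4 - 8.6118*sin(q)^3 + 38.1827*sin(q)^2 - 7.4958*sin(q) + 16.2409)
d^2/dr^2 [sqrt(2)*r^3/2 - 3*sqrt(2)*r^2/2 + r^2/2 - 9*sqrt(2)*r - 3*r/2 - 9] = 3*sqrt(2)*r - 3*sqrt(2) + 1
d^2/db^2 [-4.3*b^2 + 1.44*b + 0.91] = -8.60000000000000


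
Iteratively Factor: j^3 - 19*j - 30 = (j + 3)*(j^2 - 3*j - 10) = (j - 5)*(j + 3)*(j + 2)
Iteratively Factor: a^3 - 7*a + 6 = (a - 2)*(a^2 + 2*a - 3) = (a - 2)*(a + 3)*(a - 1)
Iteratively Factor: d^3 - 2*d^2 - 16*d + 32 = (d - 2)*(d^2 - 16) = (d - 2)*(d + 4)*(d - 4)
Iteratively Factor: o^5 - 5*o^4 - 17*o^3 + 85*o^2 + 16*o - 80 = (o + 4)*(o^4 - 9*o^3 + 19*o^2 + 9*o - 20) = (o - 4)*(o + 4)*(o^3 - 5*o^2 - o + 5) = (o - 4)*(o + 1)*(o + 4)*(o^2 - 6*o + 5) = (o - 5)*(o - 4)*(o + 1)*(o + 4)*(o - 1)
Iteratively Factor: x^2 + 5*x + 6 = (x + 3)*(x + 2)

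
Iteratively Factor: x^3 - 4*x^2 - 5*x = (x + 1)*(x^2 - 5*x) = x*(x + 1)*(x - 5)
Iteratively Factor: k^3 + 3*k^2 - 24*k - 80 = (k + 4)*(k^2 - k - 20) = (k + 4)^2*(k - 5)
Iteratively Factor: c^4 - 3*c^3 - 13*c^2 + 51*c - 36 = (c - 3)*(c^3 - 13*c + 12) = (c - 3)^2*(c^2 + 3*c - 4) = (c - 3)^2*(c - 1)*(c + 4)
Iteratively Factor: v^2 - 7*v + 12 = (v - 3)*(v - 4)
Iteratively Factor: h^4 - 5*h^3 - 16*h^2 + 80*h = (h + 4)*(h^3 - 9*h^2 + 20*h) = (h - 5)*(h + 4)*(h^2 - 4*h) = h*(h - 5)*(h + 4)*(h - 4)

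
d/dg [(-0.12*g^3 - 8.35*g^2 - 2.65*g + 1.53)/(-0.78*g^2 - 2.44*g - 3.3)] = (0.0936*g^4 + 0.585599999999999*g^3 + 19.495*g^2 + 57.4968*g + 12.4782)/(0.6084*g^4 + 3.8064*g^3 + 11.1016*g^2 + 16.104*g + 10.89)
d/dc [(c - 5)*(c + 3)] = 2*c - 2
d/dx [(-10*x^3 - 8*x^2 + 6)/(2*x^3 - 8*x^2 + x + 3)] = 2*(48*x^4 - 10*x^3 - 67*x^2 + 24*x - 3)/(4*x^6 - 32*x^5 + 68*x^4 - 4*x^3 - 47*x^2 + 6*x + 9)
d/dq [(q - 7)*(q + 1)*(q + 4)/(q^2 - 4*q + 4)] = (q^3 - 6*q^2 + 39*q + 118)/(q^3 - 6*q^2 + 12*q - 8)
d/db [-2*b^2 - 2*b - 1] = -4*b - 2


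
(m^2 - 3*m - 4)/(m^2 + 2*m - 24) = (m + 1)/(m + 6)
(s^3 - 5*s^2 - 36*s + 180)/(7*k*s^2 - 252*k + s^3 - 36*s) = (s - 5)/(7*k + s)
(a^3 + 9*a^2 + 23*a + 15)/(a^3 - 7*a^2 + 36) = (a^3 + 9*a^2 + 23*a + 15)/(a^3 - 7*a^2 + 36)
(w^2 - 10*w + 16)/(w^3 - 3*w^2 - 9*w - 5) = (-w^2 + 10*w - 16)/(-w^3 + 3*w^2 + 9*w + 5)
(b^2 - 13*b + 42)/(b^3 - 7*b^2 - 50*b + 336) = (b - 7)/(b^2 - b - 56)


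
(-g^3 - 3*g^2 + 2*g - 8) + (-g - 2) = -g^3 - 3*g^2 + g - 10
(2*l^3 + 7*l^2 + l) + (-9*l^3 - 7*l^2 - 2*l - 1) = -7*l^3 - l - 1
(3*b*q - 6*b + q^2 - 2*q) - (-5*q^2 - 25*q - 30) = 3*b*q - 6*b + 6*q^2 + 23*q + 30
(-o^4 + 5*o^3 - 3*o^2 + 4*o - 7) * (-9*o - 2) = 9*o^5 - 43*o^4 + 17*o^3 - 30*o^2 + 55*o + 14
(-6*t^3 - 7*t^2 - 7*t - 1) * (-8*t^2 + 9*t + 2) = 48*t^5 + 2*t^4 - 19*t^3 - 69*t^2 - 23*t - 2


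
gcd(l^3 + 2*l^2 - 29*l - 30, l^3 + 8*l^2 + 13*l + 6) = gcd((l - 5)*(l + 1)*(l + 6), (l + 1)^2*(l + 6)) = l^2 + 7*l + 6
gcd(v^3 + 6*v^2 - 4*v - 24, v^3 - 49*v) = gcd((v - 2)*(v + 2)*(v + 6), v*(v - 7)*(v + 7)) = 1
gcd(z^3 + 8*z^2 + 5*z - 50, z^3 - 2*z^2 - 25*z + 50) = z^2 + 3*z - 10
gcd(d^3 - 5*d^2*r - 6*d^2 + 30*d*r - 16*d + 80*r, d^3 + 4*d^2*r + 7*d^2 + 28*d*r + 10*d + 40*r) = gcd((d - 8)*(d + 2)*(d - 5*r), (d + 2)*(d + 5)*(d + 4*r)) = d + 2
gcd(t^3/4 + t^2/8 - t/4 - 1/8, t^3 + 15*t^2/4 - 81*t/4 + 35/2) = 1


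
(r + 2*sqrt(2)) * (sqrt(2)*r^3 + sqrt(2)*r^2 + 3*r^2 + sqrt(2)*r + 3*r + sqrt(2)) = sqrt(2)*r^4 + sqrt(2)*r^3 + 7*r^3 + 7*r^2 + 7*sqrt(2)*r^2 + 4*r + 7*sqrt(2)*r + 4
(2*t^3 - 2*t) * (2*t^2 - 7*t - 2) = 4*t^5 - 14*t^4 - 8*t^3 + 14*t^2 + 4*t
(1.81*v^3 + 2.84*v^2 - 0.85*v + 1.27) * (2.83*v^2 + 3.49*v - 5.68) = 5.1223*v^5 + 14.3541*v^4 - 2.7747*v^3 - 15.5036*v^2 + 9.2603*v - 7.2136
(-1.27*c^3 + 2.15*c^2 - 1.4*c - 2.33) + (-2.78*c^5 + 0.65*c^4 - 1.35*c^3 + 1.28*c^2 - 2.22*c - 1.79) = -2.78*c^5 + 0.65*c^4 - 2.62*c^3 + 3.43*c^2 - 3.62*c - 4.12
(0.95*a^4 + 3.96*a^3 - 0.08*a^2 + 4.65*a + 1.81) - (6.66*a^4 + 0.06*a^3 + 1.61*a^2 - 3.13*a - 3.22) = -5.71*a^4 + 3.9*a^3 - 1.69*a^2 + 7.78*a + 5.03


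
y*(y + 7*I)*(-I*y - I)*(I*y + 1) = y^4 + y^3 + 6*I*y^3 + 7*y^2 + 6*I*y^2 + 7*y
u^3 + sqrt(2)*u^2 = u^2*(u + sqrt(2))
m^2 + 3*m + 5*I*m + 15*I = (m + 3)*(m + 5*I)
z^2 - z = z*(z - 1)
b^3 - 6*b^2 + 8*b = b*(b - 4)*(b - 2)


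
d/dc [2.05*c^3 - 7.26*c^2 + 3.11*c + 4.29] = 6.15*c^2 - 14.52*c + 3.11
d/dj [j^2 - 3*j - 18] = 2*j - 3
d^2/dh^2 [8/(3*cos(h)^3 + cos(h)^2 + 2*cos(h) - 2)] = 8*((17*cos(h) + 8*cos(2*h) + 27*cos(3*h))*(3*cos(h)^3 + cos(h)^2 + 2*cos(h) - 2)/4 + 2*(9*cos(h)^2 + 2*cos(h) + 2)^2*sin(h)^2)/(3*cos(h)^3 + cos(h)^2 + 2*cos(h) - 2)^3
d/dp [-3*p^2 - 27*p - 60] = -6*p - 27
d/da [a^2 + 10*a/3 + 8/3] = 2*a + 10/3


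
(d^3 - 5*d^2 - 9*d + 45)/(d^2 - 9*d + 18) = (d^2 - 2*d - 15)/(d - 6)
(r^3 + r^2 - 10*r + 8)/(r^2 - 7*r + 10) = (r^2 + 3*r - 4)/(r - 5)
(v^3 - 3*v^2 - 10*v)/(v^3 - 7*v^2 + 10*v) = (v + 2)/(v - 2)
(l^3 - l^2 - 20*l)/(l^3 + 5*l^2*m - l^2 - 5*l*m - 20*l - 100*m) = l/(l + 5*m)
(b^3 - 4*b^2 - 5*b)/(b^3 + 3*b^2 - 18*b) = (b^2 - 4*b - 5)/(b^2 + 3*b - 18)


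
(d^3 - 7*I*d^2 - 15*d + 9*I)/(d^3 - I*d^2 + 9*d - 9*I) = (d - 3*I)/(d + 3*I)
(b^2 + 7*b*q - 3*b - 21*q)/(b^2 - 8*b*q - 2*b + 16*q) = (b^2 + 7*b*q - 3*b - 21*q)/(b^2 - 8*b*q - 2*b + 16*q)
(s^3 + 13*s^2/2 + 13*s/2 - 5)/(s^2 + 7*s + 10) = s - 1/2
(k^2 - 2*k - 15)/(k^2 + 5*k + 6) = (k - 5)/(k + 2)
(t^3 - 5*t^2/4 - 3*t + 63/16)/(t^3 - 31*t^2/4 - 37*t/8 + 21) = (t - 3/2)/(t - 8)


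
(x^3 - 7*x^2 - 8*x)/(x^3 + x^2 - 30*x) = (x^2 - 7*x - 8)/(x^2 + x - 30)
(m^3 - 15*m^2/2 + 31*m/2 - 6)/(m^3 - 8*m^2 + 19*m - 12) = (m - 1/2)/(m - 1)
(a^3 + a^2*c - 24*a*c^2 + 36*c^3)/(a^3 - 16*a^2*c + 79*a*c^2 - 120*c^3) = (a^2 + 4*a*c - 12*c^2)/(a^2 - 13*a*c + 40*c^2)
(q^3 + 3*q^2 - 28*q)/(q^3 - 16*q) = (q + 7)/(q + 4)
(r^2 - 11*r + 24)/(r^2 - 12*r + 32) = (r - 3)/(r - 4)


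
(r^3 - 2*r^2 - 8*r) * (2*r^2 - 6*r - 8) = 2*r^5 - 10*r^4 - 12*r^3 + 64*r^2 + 64*r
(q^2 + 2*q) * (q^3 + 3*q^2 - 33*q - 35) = q^5 + 5*q^4 - 27*q^3 - 101*q^2 - 70*q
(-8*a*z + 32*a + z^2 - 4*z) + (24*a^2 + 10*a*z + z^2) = 24*a^2 + 2*a*z + 32*a + 2*z^2 - 4*z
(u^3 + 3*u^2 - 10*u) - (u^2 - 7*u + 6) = u^3 + 2*u^2 - 3*u - 6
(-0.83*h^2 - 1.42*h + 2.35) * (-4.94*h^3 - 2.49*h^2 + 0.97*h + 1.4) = 4.1002*h^5 + 9.0815*h^4 - 8.8783*h^3 - 8.3909*h^2 + 0.2915*h + 3.29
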